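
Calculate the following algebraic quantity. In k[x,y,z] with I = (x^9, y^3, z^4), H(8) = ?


Need i<9, j<3, k<4 with i+j+k=8.
For each i, j ranges over max(0,8-i-3)..min(2,8-i):
  i=0: j in [5,2] -> 0
  i=1: j in [4,2] -> 0
  i=2: j in [3,2] -> 0
  i=3: j in [2,2] -> 1
  i=4: j in [1,2] -> 2
  i=5: j in [0,2] -> 3
  i=6: j in [0,2] -> 3
  i=7: j in [0,1] -> 2
  i=8: j in [0,0] -> 1
H(8) = 0+0+0+1+2+3+3+2+1 = 12


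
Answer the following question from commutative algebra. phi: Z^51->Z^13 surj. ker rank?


rank(ker) = 51-13 = 38


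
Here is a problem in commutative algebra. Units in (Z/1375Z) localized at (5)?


Local ring = Z/125Z.
phi(125) = 5^2*(5-1) = 100


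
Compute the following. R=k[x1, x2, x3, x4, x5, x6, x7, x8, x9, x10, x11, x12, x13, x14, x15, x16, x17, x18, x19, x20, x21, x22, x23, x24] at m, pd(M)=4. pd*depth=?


pd+depth=24
depth=24-4=20
pd*depth=4*20=80


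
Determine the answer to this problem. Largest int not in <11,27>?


gcd(11,27)=1 => F=ab-a-b=11*27-11-27=297-38=259


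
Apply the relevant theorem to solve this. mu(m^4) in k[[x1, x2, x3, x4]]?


C(n+d-1,d)=C(7,4)=35


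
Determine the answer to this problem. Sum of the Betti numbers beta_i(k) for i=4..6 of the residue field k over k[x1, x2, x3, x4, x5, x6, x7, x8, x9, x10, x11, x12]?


Koszul resolution: beta_i(k)=C(n,i), n=12
C(12,4)=495, C(12,5)=792, C(12,6)=924
Sum=2211


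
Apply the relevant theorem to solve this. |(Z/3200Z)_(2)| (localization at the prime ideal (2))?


2-primary part: 3200=2^7*25
Size=2^7=128


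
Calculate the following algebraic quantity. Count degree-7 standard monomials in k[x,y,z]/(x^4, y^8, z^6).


Need i<4, j<8, k<6 with i+j+k=7.
For each i, j ranges over max(0,7-i-5)..min(7,7-i):
  i=0: j in [2,7] -> 6
  i=1: j in [1,6] -> 6
  i=2: j in [0,5] -> 6
  i=3: j in [0,4] -> 5
H(7) = 6+6+6+5 = 23


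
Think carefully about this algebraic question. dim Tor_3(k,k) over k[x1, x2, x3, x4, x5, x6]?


Koszul: C(n,i)=C(6,3)=20


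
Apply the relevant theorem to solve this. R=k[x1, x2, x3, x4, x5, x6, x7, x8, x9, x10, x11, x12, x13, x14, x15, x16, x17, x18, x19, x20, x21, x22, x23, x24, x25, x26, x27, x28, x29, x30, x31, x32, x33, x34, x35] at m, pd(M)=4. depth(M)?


pd+depth=depth(R)=35
depth=35-4=31


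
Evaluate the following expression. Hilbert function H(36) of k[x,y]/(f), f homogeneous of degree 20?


H(t)=d for t>=d-1.
d=20, t=36
H(36)=20


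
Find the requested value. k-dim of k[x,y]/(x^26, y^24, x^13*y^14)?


k[x,y]/I, I = (x^26, y^24, x^13*y^14)
Rect: 26x24=624. Corner: (26-13)x(24-14)=130.
dim = 624-130 = 494


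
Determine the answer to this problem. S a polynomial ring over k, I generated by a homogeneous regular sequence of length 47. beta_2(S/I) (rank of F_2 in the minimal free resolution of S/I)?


Regular sequence => Koszul complex is the minimal free resolution.
Syz_1 minimally generated by Koszul relations f_i*e_j - f_j*e_i (i<j): mu(Syz_1) = beta_2 = C(m,2) = m(m-1)/2
m=47
47*46/2 = 1081


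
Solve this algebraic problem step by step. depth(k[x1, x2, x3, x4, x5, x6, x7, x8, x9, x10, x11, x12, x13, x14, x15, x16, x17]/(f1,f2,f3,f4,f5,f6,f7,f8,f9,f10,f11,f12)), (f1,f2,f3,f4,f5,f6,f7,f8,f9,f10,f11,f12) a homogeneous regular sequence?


depth(R)=17
depth(R/I)=17-12=5


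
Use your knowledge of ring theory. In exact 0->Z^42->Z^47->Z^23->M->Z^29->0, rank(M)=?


Alt sum=0:
(-1)^0*42 + (-1)^1*47 + (-1)^2*23 + (-1)^3*? + (-1)^4*29=0
rank(M)=47


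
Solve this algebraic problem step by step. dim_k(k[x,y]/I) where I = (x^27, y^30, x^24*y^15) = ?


k[x,y]/I, I = (x^27, y^30, x^24*y^15)
Rect: 27x30=810. Corner: (27-24)x(30-15)=45.
dim = 810-45 = 765


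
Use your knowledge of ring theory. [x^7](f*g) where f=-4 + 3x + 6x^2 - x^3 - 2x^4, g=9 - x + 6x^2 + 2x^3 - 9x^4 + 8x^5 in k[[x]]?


[x^7] = sum a_i*b_j, i+j=7
  6*8=48
  -1*-9=9
  -2*2=-4
Sum=53


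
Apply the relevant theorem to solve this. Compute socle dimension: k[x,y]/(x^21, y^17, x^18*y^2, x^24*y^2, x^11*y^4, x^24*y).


Socle = ann(m) = span of standard monomials u with x*u, y*u in I (staircase corners).
Redundant generators: x^24*y, x^24*y^2
Minimal generators: x^21, x^18*y^2, x^11*y^4, y^17
Corners: x^10y^16, x^17y^3, x^20y
Socle dim=3


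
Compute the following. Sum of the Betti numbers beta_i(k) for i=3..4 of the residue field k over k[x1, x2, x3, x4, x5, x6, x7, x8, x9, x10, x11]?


Koszul resolution: beta_i(k)=C(n,i), n=11
C(11,3)=165, C(11,4)=330
Sum=495


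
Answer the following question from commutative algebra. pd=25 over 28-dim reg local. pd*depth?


pd+depth=28
depth=28-25=3
pd*depth=25*3=75


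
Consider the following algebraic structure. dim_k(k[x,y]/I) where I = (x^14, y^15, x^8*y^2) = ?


k[x,y]/I, I = (x^14, y^15, x^8*y^2)
Rect: 14x15=210. Corner: (14-8)x(15-2)=78.
dim = 210-78 = 132


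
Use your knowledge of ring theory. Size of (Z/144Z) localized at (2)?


2-primary part: 144=2^4*9
Size=2^4=16


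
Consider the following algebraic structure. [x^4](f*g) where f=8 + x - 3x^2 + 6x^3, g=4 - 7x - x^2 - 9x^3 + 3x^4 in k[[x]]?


[x^4] = sum a_i*b_j, i+j=4
  8*3=24
  1*-9=-9
  -3*-1=3
  6*-7=-42
Sum=-24


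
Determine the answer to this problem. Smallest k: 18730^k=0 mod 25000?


18730^k mod 25000:
k=1: 18730
k=2: 12900
k=3: 17000
k=4: 10000
k=5: 0
First zero at k = 5


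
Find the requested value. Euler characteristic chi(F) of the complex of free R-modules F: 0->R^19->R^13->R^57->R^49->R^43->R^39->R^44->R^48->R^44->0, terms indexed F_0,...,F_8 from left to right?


chi = sum (-1)^i * rank:
(-1)^0*19=19
(-1)^1*13=-13
(-1)^2*57=57
(-1)^3*49=-49
(-1)^4*43=43
(-1)^5*39=-39
(-1)^6*44=44
(-1)^7*48=-48
(-1)^8*44=44
chi=58


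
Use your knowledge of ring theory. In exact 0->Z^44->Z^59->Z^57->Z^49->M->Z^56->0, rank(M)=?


Alt sum=0:
(-1)^0*44 + (-1)^1*59 + (-1)^2*57 + (-1)^3*49 + (-1)^4*? + (-1)^5*56=0
rank(M)=63


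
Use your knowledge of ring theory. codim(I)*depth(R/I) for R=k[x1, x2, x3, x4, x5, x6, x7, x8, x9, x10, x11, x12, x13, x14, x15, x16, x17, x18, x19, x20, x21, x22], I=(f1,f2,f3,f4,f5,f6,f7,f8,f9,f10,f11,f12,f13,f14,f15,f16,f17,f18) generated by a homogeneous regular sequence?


codim=18, depth=dim(R/I)=22-18=4
Product=18*4=72


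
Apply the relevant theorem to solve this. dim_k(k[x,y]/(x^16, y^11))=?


Basis: x^i*y^j, i<16, j<11
16*11=176


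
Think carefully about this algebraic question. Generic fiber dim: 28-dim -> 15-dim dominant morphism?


dim(fiber)=dim(X)-dim(Y)=28-15=13


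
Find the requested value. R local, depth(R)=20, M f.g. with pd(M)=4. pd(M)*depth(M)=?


pd+depth=20
depth=20-4=16
pd*depth=4*16=64


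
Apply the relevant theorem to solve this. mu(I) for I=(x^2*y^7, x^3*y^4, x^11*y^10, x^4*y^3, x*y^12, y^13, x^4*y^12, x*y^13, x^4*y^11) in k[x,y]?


Remove redundant (divisible by others).
x^4*y^12 redundant.
x^4*y^11 redundant.
x^11*y^10 redundant.
x*y^13 redundant.
Min: x^4*y^3, x^3*y^4, x^2*y^7, x*y^12, y^13
Count=5


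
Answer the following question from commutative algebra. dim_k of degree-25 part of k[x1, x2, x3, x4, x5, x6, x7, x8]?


C(d+n-1,n-1)=C(32,7)=3365856


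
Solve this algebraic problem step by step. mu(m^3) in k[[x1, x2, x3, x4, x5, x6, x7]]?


C(n+d-1,d)=C(9,3)=84


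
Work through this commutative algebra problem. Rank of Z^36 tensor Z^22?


rank(M(x)N) = rank(M)*rank(N)
36*22 = 792


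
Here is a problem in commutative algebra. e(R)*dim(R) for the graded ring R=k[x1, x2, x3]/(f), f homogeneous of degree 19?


e(R)=deg(f)=19, dim(R)=3-1=2
e*dim=19*2=38


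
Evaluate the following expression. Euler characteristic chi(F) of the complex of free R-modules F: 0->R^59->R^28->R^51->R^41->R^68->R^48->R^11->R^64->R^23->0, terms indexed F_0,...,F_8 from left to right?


chi = sum (-1)^i * rank:
(-1)^0*59=59
(-1)^1*28=-28
(-1)^2*51=51
(-1)^3*41=-41
(-1)^4*68=68
(-1)^5*48=-48
(-1)^6*11=11
(-1)^7*64=-64
(-1)^8*23=23
chi=31


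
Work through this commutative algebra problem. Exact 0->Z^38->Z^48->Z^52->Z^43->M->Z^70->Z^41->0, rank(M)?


Alt sum=0:
(-1)^0*38 + (-1)^1*48 + (-1)^2*52 + (-1)^3*43 + (-1)^4*? + (-1)^5*70 + (-1)^6*41=0
rank(M)=30


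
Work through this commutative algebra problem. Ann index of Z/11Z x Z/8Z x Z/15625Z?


Exponent = lcm of the cyclic orders; pairwise coprime => product.
11^1*2^3*5^6=11*8*15625=1375000


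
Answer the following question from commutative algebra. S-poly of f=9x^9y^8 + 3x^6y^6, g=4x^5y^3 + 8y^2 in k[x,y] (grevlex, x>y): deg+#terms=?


LT(f)=9x^9y^8, LT(g)=4x^5y^3
lcm(LM)=x^9y^8
S(f,g) (scaled by 36 to clear denominators) = 4*f - 9x^4y^5*g = 12x^6y^6 - 72x^4y^7
2 terms, deg 12.
12+2=14


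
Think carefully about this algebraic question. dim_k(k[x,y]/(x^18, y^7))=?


Basis: x^i*y^j, i<18, j<7
18*7=126


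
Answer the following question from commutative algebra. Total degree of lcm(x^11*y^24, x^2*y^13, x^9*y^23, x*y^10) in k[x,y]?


lcm = componentwise max:
x: max(11,2,9,1)=11
y: max(24,13,23,10)=24
Total=11+24=35


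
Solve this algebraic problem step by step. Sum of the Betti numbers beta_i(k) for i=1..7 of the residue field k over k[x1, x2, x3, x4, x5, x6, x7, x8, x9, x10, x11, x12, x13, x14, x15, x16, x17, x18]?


Koszul resolution: beta_i(k)=C(n,i), n=18
C(18,1)=18, C(18,2)=153, C(18,3)=816, C(18,4)=3060, C(18,5)=8568, C(18,6)=18564, C(18,7)=31824
Sum=63003


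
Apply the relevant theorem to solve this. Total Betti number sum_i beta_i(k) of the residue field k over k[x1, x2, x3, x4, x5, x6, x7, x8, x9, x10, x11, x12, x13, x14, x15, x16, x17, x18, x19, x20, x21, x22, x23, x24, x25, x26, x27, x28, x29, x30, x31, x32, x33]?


Koszul resolution: beta_i(k)=C(n,i), n=33
sum_i C(33,i) = 2^33 = 8589934592


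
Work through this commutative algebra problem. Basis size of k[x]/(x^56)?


Basis: 1,x,...,x^55
dim=56


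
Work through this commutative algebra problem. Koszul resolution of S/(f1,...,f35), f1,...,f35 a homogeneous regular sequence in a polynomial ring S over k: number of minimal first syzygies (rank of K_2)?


Regular sequence => Koszul complex is the minimal free resolution.
Syz_1 minimally generated by Koszul relations f_i*e_j - f_j*e_i (i<j): mu(Syz_1) = beta_2 = C(m,2) = m(m-1)/2
m=35
35*34/2 = 595


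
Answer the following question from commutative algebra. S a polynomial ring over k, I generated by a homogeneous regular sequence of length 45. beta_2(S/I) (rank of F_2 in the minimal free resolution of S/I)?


Regular sequence => Koszul complex is the minimal free resolution.
Syz_1 minimally generated by Koszul relations f_i*e_j - f_j*e_i (i<j): mu(Syz_1) = beta_2 = C(m,2) = m(m-1)/2
m=45
45*44/2 = 990


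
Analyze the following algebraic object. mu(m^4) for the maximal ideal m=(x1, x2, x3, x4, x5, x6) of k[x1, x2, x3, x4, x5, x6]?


Graded Nakayama: mu(m^d) = dim_k (m^d/m^(d+1)) = #degree-4 monomials in 6 vars
C(n+d-1,d)=C(9,4)=126


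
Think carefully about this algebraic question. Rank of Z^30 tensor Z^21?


rank(M(x)N) = rank(M)*rank(N)
30*21 = 630


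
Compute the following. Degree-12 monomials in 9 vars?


C(d+n-1,n-1)=C(20,8)=125970


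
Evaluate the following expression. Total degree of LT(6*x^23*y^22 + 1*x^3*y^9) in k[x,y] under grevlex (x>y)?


LT: 6*x^23*y^22
deg_x=23, deg_y=22
Total=23+22=45


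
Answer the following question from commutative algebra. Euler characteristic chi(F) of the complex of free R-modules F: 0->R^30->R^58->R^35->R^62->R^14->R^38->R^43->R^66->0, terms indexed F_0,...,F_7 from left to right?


chi = sum (-1)^i * rank:
(-1)^0*30=30
(-1)^1*58=-58
(-1)^2*35=35
(-1)^3*62=-62
(-1)^4*14=14
(-1)^5*38=-38
(-1)^6*43=43
(-1)^7*66=-66
chi=-102


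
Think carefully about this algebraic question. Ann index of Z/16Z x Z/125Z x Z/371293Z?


Exponent = lcm of the cyclic orders; pairwise coprime => product.
2^4*5^3*13^5=16*125*371293=742586000


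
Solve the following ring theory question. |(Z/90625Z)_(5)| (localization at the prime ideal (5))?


5-primary part: 90625=5^5*29
Size=5^5=3125


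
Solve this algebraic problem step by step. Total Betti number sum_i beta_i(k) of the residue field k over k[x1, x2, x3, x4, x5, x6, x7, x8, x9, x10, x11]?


Koszul resolution: beta_i(k)=C(n,i), n=11
sum_i C(11,i) = 2^11 = 2048


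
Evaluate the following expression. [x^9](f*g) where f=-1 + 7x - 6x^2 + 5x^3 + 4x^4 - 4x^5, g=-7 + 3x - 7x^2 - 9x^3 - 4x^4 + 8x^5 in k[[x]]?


[x^9] = sum a_i*b_j, i+j=9
  4*8=32
  -4*-4=16
Sum=48


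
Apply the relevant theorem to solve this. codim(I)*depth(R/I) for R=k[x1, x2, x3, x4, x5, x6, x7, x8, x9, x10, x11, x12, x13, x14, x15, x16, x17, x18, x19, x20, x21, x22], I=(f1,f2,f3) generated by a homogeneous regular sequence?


codim=3, depth=dim(R/I)=22-3=19
Product=3*19=57


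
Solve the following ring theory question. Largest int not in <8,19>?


gcd(8,19)=1 => F=ab-a-b=8*19-8-19=152-27=125


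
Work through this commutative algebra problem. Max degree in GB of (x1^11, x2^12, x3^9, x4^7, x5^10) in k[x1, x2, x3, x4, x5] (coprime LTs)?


Pure powers, coprime LTs => already GB.
Degrees: 11, 12, 9, 7, 10
Max=12


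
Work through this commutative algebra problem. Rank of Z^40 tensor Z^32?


rank(M(x)N) = rank(M)*rank(N)
40*32 = 1280


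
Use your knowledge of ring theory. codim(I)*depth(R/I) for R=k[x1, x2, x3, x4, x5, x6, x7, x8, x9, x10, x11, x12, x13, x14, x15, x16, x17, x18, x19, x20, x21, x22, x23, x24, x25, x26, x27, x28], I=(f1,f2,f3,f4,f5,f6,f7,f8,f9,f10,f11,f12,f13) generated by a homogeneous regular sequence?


codim=13, depth=dim(R/I)=28-13=15
Product=13*15=195


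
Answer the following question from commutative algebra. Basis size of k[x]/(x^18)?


Basis: 1,x,...,x^17
dim=18


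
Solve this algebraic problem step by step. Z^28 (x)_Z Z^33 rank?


rank(M(x)N) = rank(M)*rank(N)
28*33 = 924


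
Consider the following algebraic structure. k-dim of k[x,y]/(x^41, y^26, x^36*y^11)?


k[x,y]/I, I = (x^41, y^26, x^36*y^11)
Rect: 41x26=1066. Corner: (41-36)x(26-11)=75.
dim = 1066-75 = 991


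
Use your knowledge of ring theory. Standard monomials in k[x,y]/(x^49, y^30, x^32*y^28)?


k[x,y]/I, I = (x^49, y^30, x^32*y^28)
Rect: 49x30=1470. Corner: (49-32)x(30-28)=34.
dim = 1470-34 = 1436


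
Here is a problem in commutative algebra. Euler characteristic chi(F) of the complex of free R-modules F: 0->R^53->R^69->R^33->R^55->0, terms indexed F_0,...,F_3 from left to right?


chi = sum (-1)^i * rank:
(-1)^0*53=53
(-1)^1*69=-69
(-1)^2*33=33
(-1)^3*55=-55
chi=-38


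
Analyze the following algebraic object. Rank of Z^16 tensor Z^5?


rank(M(x)N) = rank(M)*rank(N)
16*5 = 80


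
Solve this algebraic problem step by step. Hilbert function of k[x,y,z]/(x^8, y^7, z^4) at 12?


Need i<8, j<7, k<4 with i+j+k=12.
For each i, j ranges over max(0,12-i-3)..min(6,12-i):
  i=0: j in [9,6] -> 0
  i=1: j in [8,6] -> 0
  i=2: j in [7,6] -> 0
  i=3: j in [6,6] -> 1
  i=4: j in [5,6] -> 2
  i=5: j in [4,6] -> 3
  i=6: j in [3,6] -> 4
  i=7: j in [2,5] -> 4
H(12) = 0+0+0+1+2+3+4+4 = 14


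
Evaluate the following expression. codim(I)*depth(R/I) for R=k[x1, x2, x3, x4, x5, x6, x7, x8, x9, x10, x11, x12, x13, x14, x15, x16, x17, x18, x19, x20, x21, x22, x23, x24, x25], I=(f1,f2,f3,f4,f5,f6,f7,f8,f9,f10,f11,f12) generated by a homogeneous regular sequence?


codim=12, depth=dim(R/I)=25-12=13
Product=12*13=156


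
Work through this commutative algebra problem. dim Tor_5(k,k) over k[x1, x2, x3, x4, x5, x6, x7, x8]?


Koszul: C(n,i)=C(8,5)=56


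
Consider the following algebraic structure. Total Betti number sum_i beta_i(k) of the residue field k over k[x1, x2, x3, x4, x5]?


Koszul resolution: beta_i(k)=C(n,i), n=5
sum_i C(5,i) = 2^5 = 32


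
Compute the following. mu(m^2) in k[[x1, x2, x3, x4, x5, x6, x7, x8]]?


C(n+d-1,d)=C(9,2)=36


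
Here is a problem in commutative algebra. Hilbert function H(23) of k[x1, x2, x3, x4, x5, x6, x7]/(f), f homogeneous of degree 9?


C(29,6)-C(20,6)=475020-38760=436260


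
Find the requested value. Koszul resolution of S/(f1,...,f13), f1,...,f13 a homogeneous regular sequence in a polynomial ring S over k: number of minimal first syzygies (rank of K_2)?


Regular sequence => Koszul complex is the minimal free resolution.
Syz_1 minimally generated by Koszul relations f_i*e_j - f_j*e_i (i<j): mu(Syz_1) = beta_2 = C(m,2) = m(m-1)/2
m=13
13*12/2 = 78


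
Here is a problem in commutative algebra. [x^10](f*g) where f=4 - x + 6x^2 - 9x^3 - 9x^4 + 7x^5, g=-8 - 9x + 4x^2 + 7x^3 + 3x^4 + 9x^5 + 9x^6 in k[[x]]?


[x^10] = sum a_i*b_j, i+j=10
  -9*9=-81
  7*9=63
Sum=-18


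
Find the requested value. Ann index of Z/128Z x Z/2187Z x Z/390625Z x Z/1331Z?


Exponent = lcm of the cyclic orders; pairwise coprime => product.
2^7*3^7*5^8*11^3=128*2187*390625*1331=145544850000000


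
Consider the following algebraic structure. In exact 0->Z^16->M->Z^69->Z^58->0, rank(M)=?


Alt sum=0:
(-1)^0*16 + (-1)^1*? + (-1)^2*69 + (-1)^3*58=0
rank(M)=27


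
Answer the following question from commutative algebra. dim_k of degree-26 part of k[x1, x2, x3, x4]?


C(d+n-1,n-1)=C(29,3)=3654


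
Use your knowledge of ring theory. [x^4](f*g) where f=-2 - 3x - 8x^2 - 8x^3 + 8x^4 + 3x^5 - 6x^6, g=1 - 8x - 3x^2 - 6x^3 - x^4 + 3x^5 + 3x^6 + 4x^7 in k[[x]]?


[x^4] = sum a_i*b_j, i+j=4
  -2*-1=2
  -3*-6=18
  -8*-3=24
  -8*-8=64
  8*1=8
Sum=116


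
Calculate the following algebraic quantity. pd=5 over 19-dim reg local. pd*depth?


pd+depth=19
depth=19-5=14
pd*depth=5*14=70


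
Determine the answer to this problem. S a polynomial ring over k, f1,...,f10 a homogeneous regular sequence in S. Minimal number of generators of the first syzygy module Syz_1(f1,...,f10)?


Regular sequence => Koszul complex is the minimal free resolution.
Syz_1 minimally generated by Koszul relations f_i*e_j - f_j*e_i (i<j): mu(Syz_1) = beta_2 = C(m,2) = m(m-1)/2
m=10
10*9/2 = 45


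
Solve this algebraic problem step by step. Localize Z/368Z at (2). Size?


2-primary part: 368=2^4*23
Size=2^4=16


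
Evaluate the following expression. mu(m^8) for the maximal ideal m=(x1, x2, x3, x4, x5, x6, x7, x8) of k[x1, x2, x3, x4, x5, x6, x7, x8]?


Graded Nakayama: mu(m^d) = dim_k (m^d/m^(d+1)) = #degree-8 monomials in 8 vars
C(n+d-1,d)=C(15,8)=6435


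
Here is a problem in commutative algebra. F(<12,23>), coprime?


gcd(12,23)=1 => F=ab-a-b=12*23-12-23=276-35=241


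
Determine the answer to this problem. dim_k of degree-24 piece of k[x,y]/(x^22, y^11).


k[x,y], I = (x^22, y^11), d = 24
Need i < 22 and d-i < 11.
Range: 14 <= i <= 21.
H(24) = 8


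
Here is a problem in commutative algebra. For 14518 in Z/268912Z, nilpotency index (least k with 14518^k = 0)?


14518^k mod 268912:
k=1: 14518
k=2: 214228
k=3: 194824
k=4: 38416
k=5: 0
First zero at k = 5


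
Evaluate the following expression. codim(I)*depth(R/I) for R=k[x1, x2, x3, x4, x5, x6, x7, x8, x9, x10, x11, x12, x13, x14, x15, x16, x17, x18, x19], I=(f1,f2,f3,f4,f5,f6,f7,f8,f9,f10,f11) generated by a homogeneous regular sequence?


codim=11, depth=dim(R/I)=19-11=8
Product=11*8=88


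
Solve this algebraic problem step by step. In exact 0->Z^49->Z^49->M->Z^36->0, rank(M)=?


Alt sum=0:
(-1)^0*49 + (-1)^1*49 + (-1)^2*? + (-1)^3*36=0
rank(M)=36


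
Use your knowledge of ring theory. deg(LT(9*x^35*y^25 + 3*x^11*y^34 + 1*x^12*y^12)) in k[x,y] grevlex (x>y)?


LT: 9*x^35*y^25
deg_x=35, deg_y=25
Total=35+25=60


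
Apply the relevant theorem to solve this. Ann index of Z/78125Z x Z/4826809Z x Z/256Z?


Exponent = lcm of the cyclic orders; pairwise coprime => product.
5^7*13^6*2^8=78125*4826809*256=96536180000000


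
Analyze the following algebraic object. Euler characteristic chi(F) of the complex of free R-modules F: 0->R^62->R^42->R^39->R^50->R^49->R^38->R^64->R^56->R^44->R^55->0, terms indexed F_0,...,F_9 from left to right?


chi = sum (-1)^i * rank:
(-1)^0*62=62
(-1)^1*42=-42
(-1)^2*39=39
(-1)^3*50=-50
(-1)^4*49=49
(-1)^5*38=-38
(-1)^6*64=64
(-1)^7*56=-56
(-1)^8*44=44
(-1)^9*55=-55
chi=17


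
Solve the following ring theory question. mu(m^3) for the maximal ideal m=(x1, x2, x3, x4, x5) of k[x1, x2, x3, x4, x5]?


Graded Nakayama: mu(m^d) = dim_k (m^d/m^(d+1)) = #degree-3 monomials in 5 vars
C(n+d-1,d)=C(7,3)=35


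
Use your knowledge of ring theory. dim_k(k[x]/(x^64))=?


Basis: 1,x,...,x^63
dim=64


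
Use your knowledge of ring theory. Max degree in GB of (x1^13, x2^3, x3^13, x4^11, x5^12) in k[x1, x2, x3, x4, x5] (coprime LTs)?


Pure powers, coprime LTs => already GB.
Degrees: 13, 3, 13, 11, 12
Max=13


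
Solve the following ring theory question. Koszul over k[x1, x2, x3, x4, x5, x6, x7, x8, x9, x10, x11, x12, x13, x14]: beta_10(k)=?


C(n,i)=C(14,10)=1001


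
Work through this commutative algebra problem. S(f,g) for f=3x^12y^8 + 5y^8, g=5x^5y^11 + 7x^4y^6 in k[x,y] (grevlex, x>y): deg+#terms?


LT(f)=3x^12y^8, LT(g)=5x^5y^11
lcm(LM)=x^12y^11
S(f,g) (scaled by 15 to clear denominators) = 5y^3*f - 3x^7*g = -21x^11y^6 + 25y^11
2 terms, deg 17.
17+2=19


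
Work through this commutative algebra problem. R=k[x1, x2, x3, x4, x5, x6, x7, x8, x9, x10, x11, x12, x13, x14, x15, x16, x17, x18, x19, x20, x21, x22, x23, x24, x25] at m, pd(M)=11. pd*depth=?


pd+depth=25
depth=25-11=14
pd*depth=11*14=154


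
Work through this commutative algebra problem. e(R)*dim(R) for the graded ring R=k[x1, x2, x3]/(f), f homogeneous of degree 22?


e(R)=deg(f)=22, dim(R)=3-1=2
e*dim=22*2=44


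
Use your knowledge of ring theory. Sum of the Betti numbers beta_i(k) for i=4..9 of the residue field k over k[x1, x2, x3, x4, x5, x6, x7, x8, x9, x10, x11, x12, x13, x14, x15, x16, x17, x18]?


Koszul resolution: beta_i(k)=C(n,i), n=18
C(18,4)=3060, C(18,5)=8568, C(18,6)=18564, C(18,7)=31824, C(18,8)=43758, C(18,9)=48620
Sum=154394


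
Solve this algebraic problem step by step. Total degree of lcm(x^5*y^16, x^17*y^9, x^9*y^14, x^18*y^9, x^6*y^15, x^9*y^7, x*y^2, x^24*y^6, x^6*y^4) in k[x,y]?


lcm = componentwise max:
x: max(5,17,9,18,6,9,1,24,6)=24
y: max(16,9,14,9,15,7,2,6,4)=16
Total=24+16=40


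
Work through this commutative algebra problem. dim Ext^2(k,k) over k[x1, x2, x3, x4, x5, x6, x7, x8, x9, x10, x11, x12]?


C(n,i)=C(12,2)=66


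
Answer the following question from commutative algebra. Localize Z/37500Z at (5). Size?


5-primary part: 37500=5^5*12
Size=5^5=3125


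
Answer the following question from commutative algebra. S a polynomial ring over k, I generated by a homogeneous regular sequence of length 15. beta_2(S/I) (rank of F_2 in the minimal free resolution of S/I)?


Regular sequence => Koszul complex is the minimal free resolution.
Syz_1 minimally generated by Koszul relations f_i*e_j - f_j*e_i (i<j): mu(Syz_1) = beta_2 = C(m,2) = m(m-1)/2
m=15
15*14/2 = 105


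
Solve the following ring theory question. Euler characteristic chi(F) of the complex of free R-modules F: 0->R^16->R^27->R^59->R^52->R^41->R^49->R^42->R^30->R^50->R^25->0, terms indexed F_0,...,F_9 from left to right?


chi = sum (-1)^i * rank:
(-1)^0*16=16
(-1)^1*27=-27
(-1)^2*59=59
(-1)^3*52=-52
(-1)^4*41=41
(-1)^5*49=-49
(-1)^6*42=42
(-1)^7*30=-30
(-1)^8*50=50
(-1)^9*25=-25
chi=25


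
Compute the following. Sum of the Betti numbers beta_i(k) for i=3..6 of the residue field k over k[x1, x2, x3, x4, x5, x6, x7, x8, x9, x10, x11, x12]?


Koszul resolution: beta_i(k)=C(n,i), n=12
C(12,3)=220, C(12,4)=495, C(12,5)=792, C(12,6)=924
Sum=2431


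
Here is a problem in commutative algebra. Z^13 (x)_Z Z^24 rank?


rank(M(x)N) = rank(M)*rank(N)
13*24 = 312


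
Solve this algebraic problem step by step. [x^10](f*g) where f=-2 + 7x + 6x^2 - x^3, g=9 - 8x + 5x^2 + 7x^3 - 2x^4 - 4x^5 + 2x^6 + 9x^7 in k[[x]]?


[x^10] = sum a_i*b_j, i+j=10
  -1*9=-9
Sum=-9


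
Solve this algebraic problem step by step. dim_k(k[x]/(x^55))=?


Basis: 1,x,...,x^54
dim=55


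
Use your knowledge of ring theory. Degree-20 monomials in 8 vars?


C(d+n-1,n-1)=C(27,7)=888030


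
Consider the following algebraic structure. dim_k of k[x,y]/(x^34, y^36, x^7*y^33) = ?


k[x,y]/I, I = (x^34, y^36, x^7*y^33)
Rect: 34x36=1224. Corner: (34-7)x(36-33)=81.
dim = 1224-81 = 1143


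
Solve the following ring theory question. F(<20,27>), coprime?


gcd(20,27)=1 => F=ab-a-b=20*27-20-27=540-47=493


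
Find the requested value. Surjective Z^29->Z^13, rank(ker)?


rank(ker) = 29-13 = 16


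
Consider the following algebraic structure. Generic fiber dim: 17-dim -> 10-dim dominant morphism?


dim(fiber)=dim(X)-dim(Y)=17-10=7


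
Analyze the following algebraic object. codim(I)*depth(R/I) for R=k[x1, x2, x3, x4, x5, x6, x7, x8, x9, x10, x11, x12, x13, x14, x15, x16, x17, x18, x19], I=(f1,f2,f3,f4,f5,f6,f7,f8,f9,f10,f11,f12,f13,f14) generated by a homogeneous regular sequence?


codim=14, depth=dim(R/I)=19-14=5
Product=14*5=70


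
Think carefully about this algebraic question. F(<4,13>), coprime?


gcd(4,13)=1 => F=ab-a-b=4*13-4-13=52-17=35


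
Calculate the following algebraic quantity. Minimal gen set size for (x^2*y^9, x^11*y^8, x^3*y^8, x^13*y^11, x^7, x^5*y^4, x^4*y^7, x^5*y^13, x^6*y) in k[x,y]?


Remove redundant (divisible by others).
x^5*y^13 redundant.
x^13*y^11 redundant.
x^11*y^8 redundant.
Min: x^7, x^6*y, x^5*y^4, x^4*y^7, x^3*y^8, x^2*y^9
Count=6


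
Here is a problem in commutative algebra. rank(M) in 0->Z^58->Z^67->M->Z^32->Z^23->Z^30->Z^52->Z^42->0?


Alt sum=0:
(-1)^0*58 + (-1)^1*67 + (-1)^2*? + (-1)^3*32 + (-1)^4*23 + (-1)^5*30 + (-1)^6*52 + (-1)^7*42=0
rank(M)=38


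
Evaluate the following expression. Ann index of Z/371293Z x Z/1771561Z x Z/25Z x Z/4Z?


Exponent = lcm of the cyclic orders; pairwise coprime => product.
13^5*11^6*5^2*2^2=371293*1771561*25*4=65776819837300


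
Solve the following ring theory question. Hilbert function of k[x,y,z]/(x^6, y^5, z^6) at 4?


Need i<6, j<5, k<6 with i+j+k=4.
For each i, j ranges over max(0,4-i-5)..min(4,4-i):
  i=0: j in [0,4] -> 5
  i=1: j in [0,3] -> 4
  i=2: j in [0,2] -> 3
  i=3: j in [0,1] -> 2
  i=4: j in [0,0] -> 1
H(4) = 5+4+3+2+1 = 15


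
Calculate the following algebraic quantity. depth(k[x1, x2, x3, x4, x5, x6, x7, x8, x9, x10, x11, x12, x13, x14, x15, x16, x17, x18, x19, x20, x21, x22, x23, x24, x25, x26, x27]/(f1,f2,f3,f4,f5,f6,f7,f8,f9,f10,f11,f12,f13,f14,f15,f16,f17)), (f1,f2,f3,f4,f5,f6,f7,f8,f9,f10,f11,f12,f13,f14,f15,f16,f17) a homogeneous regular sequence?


depth(R)=27
depth(R/I)=27-17=10


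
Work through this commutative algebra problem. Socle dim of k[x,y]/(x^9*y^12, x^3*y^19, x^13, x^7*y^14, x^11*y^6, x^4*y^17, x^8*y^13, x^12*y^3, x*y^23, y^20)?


Socle = ann(m) = span of standard monomials u with x*u, y*u in I (staircase corners).
Redundant generators: x*y^23
Minimal generators: x^13, x^12*y^3, x^11*y^6, x^9*y^12, x^8*y^13, x^7*y^14, x^4*y^17, x^3*y^19, y^20
Corners: x^2y^19, x^3y^18, x^6y^16, x^7y^13, x^8y^12, x^10y^11, x^11y^5, x^12y^2
Socle dim=8


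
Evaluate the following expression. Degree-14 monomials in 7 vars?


C(d+n-1,n-1)=C(20,6)=38760


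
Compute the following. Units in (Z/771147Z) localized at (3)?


Local ring = Z/27Z.
phi(27) = 3^2*(3-1) = 18


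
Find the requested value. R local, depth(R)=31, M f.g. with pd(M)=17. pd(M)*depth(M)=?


pd+depth=31
depth=31-17=14
pd*depth=17*14=238


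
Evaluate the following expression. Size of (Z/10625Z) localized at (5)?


5-primary part: 10625=5^4*17
Size=5^4=625


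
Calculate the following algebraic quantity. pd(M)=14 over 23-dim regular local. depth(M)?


pd+depth=depth(R)=23
depth=23-14=9


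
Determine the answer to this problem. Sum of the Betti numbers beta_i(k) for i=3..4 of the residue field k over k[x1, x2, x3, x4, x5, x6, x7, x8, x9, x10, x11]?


Koszul resolution: beta_i(k)=C(n,i), n=11
C(11,3)=165, C(11,4)=330
Sum=495


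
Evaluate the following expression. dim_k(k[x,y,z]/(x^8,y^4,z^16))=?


Basis: x^iy^jz^k, i<8,j<4,k<16
8*4*16=512


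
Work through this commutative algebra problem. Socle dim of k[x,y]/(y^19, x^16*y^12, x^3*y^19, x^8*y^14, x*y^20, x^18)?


Socle = ann(m) = span of standard monomials u with x*u, y*u in I (staircase corners).
Redundant generators: x^3*y^19, x*y^20
Minimal generators: x^18, x^16*y^12, x^8*y^14, y^19
Corners: x^7y^18, x^15y^13, x^17y^11
Socle dim=3


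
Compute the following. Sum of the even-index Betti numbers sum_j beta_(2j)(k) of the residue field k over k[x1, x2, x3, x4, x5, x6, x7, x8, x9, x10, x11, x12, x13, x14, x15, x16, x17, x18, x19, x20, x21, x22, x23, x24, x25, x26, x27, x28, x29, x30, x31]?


Koszul resolution: beta_i(k)=C(n,i), n=31
sum_even C(31,i) = 2^(n-1) = 2^30 = 1073741824


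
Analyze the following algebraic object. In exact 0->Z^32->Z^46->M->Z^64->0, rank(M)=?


Alt sum=0:
(-1)^0*32 + (-1)^1*46 + (-1)^2*? + (-1)^3*64=0
rank(M)=78


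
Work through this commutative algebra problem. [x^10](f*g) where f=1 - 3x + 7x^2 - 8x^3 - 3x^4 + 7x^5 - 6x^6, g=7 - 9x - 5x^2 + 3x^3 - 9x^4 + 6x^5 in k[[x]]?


[x^10] = sum a_i*b_j, i+j=10
  7*6=42
  -6*-9=54
Sum=96


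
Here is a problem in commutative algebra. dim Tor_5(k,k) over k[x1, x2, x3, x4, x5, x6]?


Koszul: C(n,i)=C(6,5)=6


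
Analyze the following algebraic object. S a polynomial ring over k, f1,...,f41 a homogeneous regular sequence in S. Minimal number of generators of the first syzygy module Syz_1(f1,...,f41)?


Regular sequence => Koszul complex is the minimal free resolution.
Syz_1 minimally generated by Koszul relations f_i*e_j - f_j*e_i (i<j): mu(Syz_1) = beta_2 = C(m,2) = m(m-1)/2
m=41
41*40/2 = 820


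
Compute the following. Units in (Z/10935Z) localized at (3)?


Local ring = Z/2187Z.
phi(2187) = 3^6*(3-1) = 1458


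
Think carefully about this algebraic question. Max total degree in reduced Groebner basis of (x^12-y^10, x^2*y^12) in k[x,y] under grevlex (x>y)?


LT(f1)=x^12, LT(f2)=x^2y^12, lcm=x^12y^12
S(f1,f2) = y^12*f1 - x^10*f2 = -y^22
Reduced GB = {f1, f2, y^22}; degrees 12, 14, 22
Max = 22


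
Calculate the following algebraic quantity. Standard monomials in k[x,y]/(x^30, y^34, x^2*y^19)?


k[x,y]/I, I = (x^30, y^34, x^2*y^19)
Rect: 30x34=1020. Corner: (30-2)x(34-19)=420.
dim = 1020-420 = 600


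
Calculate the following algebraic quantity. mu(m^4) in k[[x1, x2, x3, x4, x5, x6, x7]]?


C(n+d-1,d)=C(10,4)=210


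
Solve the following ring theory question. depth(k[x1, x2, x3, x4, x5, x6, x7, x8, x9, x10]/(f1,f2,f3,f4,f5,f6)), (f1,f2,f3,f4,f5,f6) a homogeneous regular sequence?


depth(R)=10
depth(R/I)=10-6=4


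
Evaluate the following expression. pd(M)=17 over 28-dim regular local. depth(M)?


pd+depth=depth(R)=28
depth=28-17=11


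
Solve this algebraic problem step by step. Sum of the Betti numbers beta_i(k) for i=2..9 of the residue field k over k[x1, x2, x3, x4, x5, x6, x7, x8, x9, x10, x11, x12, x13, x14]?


Koszul resolution: beta_i(k)=C(n,i), n=14
C(14,2)=91, C(14,3)=364, C(14,4)=1001, C(14,5)=2002, C(14,6)=3003, C(14,7)=3432, C(14,8)=3003, C(14,9)=2002
Sum=14898


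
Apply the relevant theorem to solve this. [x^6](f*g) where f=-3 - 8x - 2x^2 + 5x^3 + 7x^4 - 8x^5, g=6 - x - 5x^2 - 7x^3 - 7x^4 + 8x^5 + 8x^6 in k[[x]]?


[x^6] = sum a_i*b_j, i+j=6
  -3*8=-24
  -8*8=-64
  -2*-7=14
  5*-7=-35
  7*-5=-35
  -8*-1=8
Sum=-136


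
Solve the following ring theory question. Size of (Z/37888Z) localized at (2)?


2-primary part: 37888=2^10*37
Size=2^10=1024


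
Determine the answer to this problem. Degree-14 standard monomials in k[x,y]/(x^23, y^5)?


k[x,y], I = (x^23, y^5), d = 14
Need i < 23 and d-i < 5.
Range: 10 <= i <= 14.
H(14) = 5


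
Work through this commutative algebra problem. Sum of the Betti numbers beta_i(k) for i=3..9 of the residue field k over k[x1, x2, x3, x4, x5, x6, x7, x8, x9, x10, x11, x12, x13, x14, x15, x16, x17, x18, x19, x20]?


Koszul resolution: beta_i(k)=C(n,i), n=20
C(20,3)=1140, C(20,4)=4845, C(20,5)=15504, C(20,6)=38760, C(20,7)=77520, C(20,8)=125970, C(20,9)=167960
Sum=431699


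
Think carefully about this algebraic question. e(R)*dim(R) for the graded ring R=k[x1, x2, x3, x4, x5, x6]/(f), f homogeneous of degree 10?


e(R)=deg(f)=10, dim(R)=6-1=5
e*dim=10*5=50


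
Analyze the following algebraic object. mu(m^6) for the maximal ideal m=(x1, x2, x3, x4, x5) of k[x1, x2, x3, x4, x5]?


Graded Nakayama: mu(m^d) = dim_k (m^d/m^(d+1)) = #degree-6 monomials in 5 vars
C(n+d-1,d)=C(10,6)=210


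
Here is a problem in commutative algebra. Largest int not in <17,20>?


gcd(17,20)=1 => F=ab-a-b=17*20-17-20=340-37=303


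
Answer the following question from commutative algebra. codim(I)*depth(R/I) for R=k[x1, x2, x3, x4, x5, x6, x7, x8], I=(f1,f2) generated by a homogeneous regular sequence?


codim=2, depth=dim(R/I)=8-2=6
Product=2*6=12


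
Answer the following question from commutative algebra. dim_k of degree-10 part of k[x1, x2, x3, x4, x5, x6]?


C(d+n-1,n-1)=C(15,5)=3003


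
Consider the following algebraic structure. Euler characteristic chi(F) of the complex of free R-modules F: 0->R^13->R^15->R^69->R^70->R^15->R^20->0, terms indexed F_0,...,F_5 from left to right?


chi = sum (-1)^i * rank:
(-1)^0*13=13
(-1)^1*15=-15
(-1)^2*69=69
(-1)^3*70=-70
(-1)^4*15=15
(-1)^5*20=-20
chi=-8


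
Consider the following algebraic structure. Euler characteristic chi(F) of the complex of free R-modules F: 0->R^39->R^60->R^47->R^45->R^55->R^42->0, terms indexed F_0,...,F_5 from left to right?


chi = sum (-1)^i * rank:
(-1)^0*39=39
(-1)^1*60=-60
(-1)^2*47=47
(-1)^3*45=-45
(-1)^4*55=55
(-1)^5*42=-42
chi=-6


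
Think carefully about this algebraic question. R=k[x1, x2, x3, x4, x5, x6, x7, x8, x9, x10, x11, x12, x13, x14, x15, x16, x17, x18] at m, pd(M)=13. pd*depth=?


pd+depth=18
depth=18-13=5
pd*depth=13*5=65


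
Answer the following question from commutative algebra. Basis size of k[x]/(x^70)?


Basis: 1,x,...,x^69
dim=70


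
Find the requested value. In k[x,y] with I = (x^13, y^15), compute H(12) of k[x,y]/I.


k[x,y], I = (x^13, y^15), d = 12
Need i < 13 and d-i < 15.
Range: 0 <= i <= 12.
H(12) = 13


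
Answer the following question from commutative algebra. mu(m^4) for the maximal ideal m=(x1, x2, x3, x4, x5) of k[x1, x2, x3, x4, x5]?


Graded Nakayama: mu(m^d) = dim_k (m^d/m^(d+1)) = #degree-4 monomials in 5 vars
C(n+d-1,d)=C(8,4)=70


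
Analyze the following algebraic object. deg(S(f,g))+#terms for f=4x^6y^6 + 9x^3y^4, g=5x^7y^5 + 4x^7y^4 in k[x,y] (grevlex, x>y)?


LT(f)=4x^6y^6, LT(g)=5x^7y^5
lcm(LM)=x^7y^6
S(f,g) (scaled by 20 to clear denominators) = 5x*f - 4y*g = -16x^7y^5 + 45x^4y^4
2 terms, deg 12.
12+2=14


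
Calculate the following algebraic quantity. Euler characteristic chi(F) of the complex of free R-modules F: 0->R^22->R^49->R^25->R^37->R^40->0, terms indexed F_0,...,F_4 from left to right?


chi = sum (-1)^i * rank:
(-1)^0*22=22
(-1)^1*49=-49
(-1)^2*25=25
(-1)^3*37=-37
(-1)^4*40=40
chi=1


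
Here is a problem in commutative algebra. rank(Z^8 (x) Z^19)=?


rank(M(x)N) = rank(M)*rank(N)
8*19 = 152


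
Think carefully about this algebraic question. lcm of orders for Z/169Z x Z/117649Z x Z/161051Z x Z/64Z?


Exponent = lcm of the cyclic orders; pairwise coprime => product.
13^2*7^6*11^5*2^6=169*117649*161051*64=204936042094784


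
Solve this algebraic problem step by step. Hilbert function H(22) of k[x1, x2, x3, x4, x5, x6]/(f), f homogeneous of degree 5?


C(27,5)-C(22,5)=80730-26334=54396


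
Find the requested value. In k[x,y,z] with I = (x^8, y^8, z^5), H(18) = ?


Need i<8, j<8, k<5 with i+j+k=18.
For each i, j ranges over max(0,18-i-4)..min(7,18-i):
  i=0: j in [14,7] -> 0
  i=1: j in [13,7] -> 0
  i=2: j in [12,7] -> 0
  i=3: j in [11,7] -> 0
  i=4: j in [10,7] -> 0
  i=5: j in [9,7] -> 0
  i=6: j in [8,7] -> 0
  i=7: j in [7,7] -> 1
H(18) = 0+0+0+0+0+0+0+1 = 1


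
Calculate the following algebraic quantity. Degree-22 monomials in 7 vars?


C(d+n-1,n-1)=C(28,6)=376740


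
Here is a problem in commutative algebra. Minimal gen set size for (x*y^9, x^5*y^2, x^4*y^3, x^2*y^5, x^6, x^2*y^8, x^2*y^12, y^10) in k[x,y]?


Remove redundant (divisible by others).
x^2*y^12 redundant.
x^2*y^8 redundant.
Min: x^6, x^5*y^2, x^4*y^3, x^2*y^5, x*y^9, y^10
Count=6


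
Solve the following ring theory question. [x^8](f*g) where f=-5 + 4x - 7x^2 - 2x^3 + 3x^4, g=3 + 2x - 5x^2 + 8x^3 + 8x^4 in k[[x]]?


[x^8] = sum a_i*b_j, i+j=8
  3*8=24
Sum=24


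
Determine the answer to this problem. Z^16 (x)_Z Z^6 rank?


rank(M(x)N) = rank(M)*rank(N)
16*6 = 96


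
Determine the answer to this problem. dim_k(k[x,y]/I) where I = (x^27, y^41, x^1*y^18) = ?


k[x,y]/I, I = (x^27, y^41, x^1*y^18)
Rect: 27x41=1107. Corner: (27-1)x(41-18)=598.
dim = 1107-598 = 509


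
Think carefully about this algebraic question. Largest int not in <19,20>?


gcd(19,20)=1 => F=ab-a-b=19*20-19-20=380-39=341


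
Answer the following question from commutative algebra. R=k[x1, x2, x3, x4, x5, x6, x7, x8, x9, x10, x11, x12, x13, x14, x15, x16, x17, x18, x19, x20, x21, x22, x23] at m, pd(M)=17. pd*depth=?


pd+depth=23
depth=23-17=6
pd*depth=17*6=102


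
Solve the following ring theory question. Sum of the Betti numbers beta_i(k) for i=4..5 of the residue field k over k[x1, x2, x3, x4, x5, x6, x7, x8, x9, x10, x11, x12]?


Koszul resolution: beta_i(k)=C(n,i), n=12
C(12,4)=495, C(12,5)=792
Sum=1287


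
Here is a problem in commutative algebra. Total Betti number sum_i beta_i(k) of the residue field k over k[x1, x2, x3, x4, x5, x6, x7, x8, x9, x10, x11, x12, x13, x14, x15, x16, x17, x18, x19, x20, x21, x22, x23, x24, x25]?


Koszul resolution: beta_i(k)=C(n,i), n=25
sum_i C(25,i) = 2^25 = 33554432


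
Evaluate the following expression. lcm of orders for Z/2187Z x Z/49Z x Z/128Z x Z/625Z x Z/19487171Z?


Exponent = lcm of the cyclic orders; pairwise coprime => product.
3^7*7^2*2^7*5^4*11^7=2187*49*128*625*19487171=167064296469840000


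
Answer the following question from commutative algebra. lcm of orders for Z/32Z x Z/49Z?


Exponent = lcm of the cyclic orders; pairwise coprime => product.
2^5*7^2=32*49=1568


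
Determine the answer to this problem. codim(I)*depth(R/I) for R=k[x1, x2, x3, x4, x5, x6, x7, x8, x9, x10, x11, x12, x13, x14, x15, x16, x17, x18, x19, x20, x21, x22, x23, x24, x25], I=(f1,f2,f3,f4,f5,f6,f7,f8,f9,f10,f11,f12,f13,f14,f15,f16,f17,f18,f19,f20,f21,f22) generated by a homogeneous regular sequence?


codim=22, depth=dim(R/I)=25-22=3
Product=22*3=66


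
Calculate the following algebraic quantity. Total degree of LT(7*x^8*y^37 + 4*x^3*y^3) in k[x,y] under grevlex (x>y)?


LT: 7*x^8*y^37
deg_x=8, deg_y=37
Total=8+37=45


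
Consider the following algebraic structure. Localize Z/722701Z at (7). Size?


7-primary part: 722701=7^5*43
Size=7^5=16807


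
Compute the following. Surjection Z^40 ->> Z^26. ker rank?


rank(ker) = 40-26 = 14


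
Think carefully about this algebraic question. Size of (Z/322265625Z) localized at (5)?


5-primary part: 322265625=5^10*33
Size=5^10=9765625


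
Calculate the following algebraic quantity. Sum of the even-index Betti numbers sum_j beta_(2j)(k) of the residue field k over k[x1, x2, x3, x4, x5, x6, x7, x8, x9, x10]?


Koszul resolution: beta_i(k)=C(n,i), n=10
sum_even C(10,i) = 2^(n-1) = 2^9 = 512


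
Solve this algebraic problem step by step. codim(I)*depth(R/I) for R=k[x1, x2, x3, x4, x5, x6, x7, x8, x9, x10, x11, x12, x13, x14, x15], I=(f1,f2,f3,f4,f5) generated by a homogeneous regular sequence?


codim=5, depth=dim(R/I)=15-5=10
Product=5*10=50
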